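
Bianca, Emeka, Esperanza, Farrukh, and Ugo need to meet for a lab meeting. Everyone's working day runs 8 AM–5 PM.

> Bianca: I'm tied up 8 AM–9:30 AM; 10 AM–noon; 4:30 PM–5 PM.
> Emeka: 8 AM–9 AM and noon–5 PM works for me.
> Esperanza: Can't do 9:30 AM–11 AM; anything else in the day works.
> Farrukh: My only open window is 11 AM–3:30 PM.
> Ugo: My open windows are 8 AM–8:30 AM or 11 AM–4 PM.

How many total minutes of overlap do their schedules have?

210

Bianca free: 09:30-10:00, 12:00-16:30 (invert busy blocks within the working day).
Emeka free: 08:00-09:00, 12:00-17:00.
Esperanza free: 08:00-09:30, 11:00-17:00 (invert busy blocks within the working day).
Farrukh free: 11:00-15:30.
Ugo free: 08:00-08:30, 11:00-16:00.
Bianca ∩ Emeka: 12:00-16:30.
Bianca ∩ Emeka ∩ Esperanza: 12:00-16:30.
Bianca ∩ Emeka ∩ Esperanza ∩ Farrukh: 12:00-15:30.
Bianca ∩ Emeka ∩ Esperanza ∩ Farrukh ∩ Ugo: 12:00-15:30.
That's a single block of 210 minutes.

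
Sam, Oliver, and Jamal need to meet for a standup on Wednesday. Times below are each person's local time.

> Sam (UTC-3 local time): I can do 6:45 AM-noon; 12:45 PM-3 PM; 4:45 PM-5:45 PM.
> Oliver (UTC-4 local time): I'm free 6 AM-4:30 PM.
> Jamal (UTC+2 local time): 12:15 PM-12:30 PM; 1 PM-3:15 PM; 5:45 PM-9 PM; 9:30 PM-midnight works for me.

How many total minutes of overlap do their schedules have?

Sam in UTC: 09:45-15:00, 15:45-18:00, 19:45-20:45 (add 3h to convert from UTC-3).
Oliver in UTC: 10:00-20:30 (add 4h to convert from UTC-4).
Jamal in UTC: 10:15-10:30, 11:00-13:15, 15:45-19:00, 19:30-22:00 (subtract 2h to convert from UTC+2).
Sam ∩ Oliver: 10:00-15:00, 15:45-18:00, 19:45-20:30.
Sam ∩ Oliver ∩ Jamal: 10:15-10:30, 11:00-13:15, 15:45-18:00, 19:45-20:30.
Those are the intersection windows.
Summing the common windows: 15 + 135 + 135 + 45 = 330 minutes.

330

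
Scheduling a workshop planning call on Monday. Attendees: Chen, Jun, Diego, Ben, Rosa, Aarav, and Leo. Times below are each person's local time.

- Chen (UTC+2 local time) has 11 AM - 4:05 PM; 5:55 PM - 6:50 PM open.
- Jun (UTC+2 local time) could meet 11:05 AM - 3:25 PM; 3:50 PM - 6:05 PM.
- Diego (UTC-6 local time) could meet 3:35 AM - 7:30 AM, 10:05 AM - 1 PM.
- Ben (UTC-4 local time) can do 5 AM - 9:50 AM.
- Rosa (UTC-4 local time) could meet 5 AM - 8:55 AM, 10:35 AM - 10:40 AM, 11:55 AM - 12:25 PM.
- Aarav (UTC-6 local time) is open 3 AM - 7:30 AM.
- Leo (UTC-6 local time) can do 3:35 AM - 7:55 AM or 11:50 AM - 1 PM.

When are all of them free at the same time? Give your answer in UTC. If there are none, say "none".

Chen in UTC: 09:00-14:05, 15:55-16:50 (subtract 2h to convert from UTC+2).
Jun in UTC: 09:05-13:25, 13:50-16:05 (subtract 2h to convert from UTC+2).
Diego in UTC: 09:35-13:30, 16:05-19:00 (add 6h to convert from UTC-6).
Ben in UTC: 09:00-13:50 (add 4h to convert from UTC-4).
Rosa in UTC: 09:00-12:55, 14:35-14:40, 15:55-16:25 (add 4h to convert from UTC-4).
Aarav in UTC: 09:00-13:30 (add 6h to convert from UTC-6).
Leo in UTC: 09:35-13:55, 17:50-19:00 (add 6h to convert from UTC-6).
Chen ∩ Jun: 09:05-13:25, 13:50-14:05, 15:55-16:05.
Chen ∩ Jun ∩ Diego: 09:35-13:25.
Chen ∩ Jun ∩ Diego ∩ Ben: 09:35-13:25.
Chen ∩ Jun ∩ Diego ∩ Ben ∩ Rosa: 09:35-12:55.
Chen ∩ Jun ∩ Diego ∩ Ben ∩ Rosa ∩ Aarav: 09:35-12:55.
Chen ∩ Jun ∩ Diego ∩ Ben ∩ Rosa ∩ Aarav ∩ Leo: 09:35-12:55.

09:35-12:55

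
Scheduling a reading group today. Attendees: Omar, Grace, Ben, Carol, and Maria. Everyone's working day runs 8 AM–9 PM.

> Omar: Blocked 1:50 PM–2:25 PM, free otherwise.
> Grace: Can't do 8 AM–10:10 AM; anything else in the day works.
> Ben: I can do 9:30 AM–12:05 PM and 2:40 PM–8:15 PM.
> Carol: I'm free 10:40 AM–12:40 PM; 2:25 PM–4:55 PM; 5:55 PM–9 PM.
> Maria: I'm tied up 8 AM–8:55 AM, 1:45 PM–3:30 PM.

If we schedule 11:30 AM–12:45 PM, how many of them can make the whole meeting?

Omar free: 08:00-13:50, 14:25-21:00 (invert busy blocks within the working day).
Grace free: 10:10-21:00 (invert busy blocks within the working day).
Ben free: 09:30-12:05, 14:40-20:15.
Carol free: 10:40-12:40, 14:25-16:55, 17:55-21:00.
Maria free: 08:55-13:45, 15:30-21:00 (invert busy blocks within the working day).
Omar, Grace, and Maria can make the full 11:30-12:45 slot — that's 3.

3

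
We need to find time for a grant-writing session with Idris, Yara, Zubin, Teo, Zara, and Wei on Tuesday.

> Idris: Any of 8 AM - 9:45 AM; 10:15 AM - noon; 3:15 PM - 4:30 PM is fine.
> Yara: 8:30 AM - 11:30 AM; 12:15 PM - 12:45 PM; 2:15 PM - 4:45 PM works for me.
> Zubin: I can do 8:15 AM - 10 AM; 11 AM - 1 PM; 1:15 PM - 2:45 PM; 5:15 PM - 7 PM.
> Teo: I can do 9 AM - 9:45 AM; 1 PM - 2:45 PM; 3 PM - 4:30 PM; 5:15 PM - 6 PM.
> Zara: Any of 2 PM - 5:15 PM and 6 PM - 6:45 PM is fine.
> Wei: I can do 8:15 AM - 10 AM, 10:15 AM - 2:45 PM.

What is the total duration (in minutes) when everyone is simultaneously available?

Idris ∩ Yara: 08:30-09:45, 10:15-11:30, 15:15-16:30.
Idris ∩ Yara ∩ Zubin: 08:30-09:45, 11:00-11:30.
Idris ∩ Yara ∩ Zubin ∩ Teo: 09:00-09:45.
Idris ∩ Yara ∩ Zubin ∩ Teo ∩ Zara: ∅.
Idris ∩ Yara ∩ Zubin ∩ Teo ∩ Zara ∩ Wei: ∅.
There is no time when everyone is free.
There is no common window, so the total is 0 minutes.

0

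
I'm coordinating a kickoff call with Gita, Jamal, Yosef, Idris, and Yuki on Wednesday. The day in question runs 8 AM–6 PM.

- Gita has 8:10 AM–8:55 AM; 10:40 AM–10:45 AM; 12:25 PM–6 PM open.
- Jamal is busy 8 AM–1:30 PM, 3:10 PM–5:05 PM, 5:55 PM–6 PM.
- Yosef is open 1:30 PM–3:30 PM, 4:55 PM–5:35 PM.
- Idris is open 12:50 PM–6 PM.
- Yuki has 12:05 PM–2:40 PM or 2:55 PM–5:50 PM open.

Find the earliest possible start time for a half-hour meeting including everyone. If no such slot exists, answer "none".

13:30

Gita free: 08:10-08:55, 10:40-10:45, 12:25-18:00.
Jamal free: 13:30-15:10, 17:05-17:55 (invert busy blocks within the working day).
Yosef free: 13:30-15:30, 16:55-17:35.
Idris free: 12:50-18:00.
Yuki free: 12:05-14:40, 14:55-17:50.
Gita ∩ Jamal: 13:30-15:10, 17:05-17:55.
Gita ∩ Jamal ∩ Yosef: 13:30-15:10, 17:05-17:35.
Gita ∩ Jamal ∩ Yosef ∩ Idris: 13:30-15:10, 17:05-17:35.
Gita ∩ Jamal ∩ Yosef ∩ Idris ∩ Yuki: 13:30-14:40, 14:55-15:10, 17:05-17:35.
Those are the intersection windows.
The first common window of at least 30 minutes is 13:30-14:40, so the earliest start is 13:30.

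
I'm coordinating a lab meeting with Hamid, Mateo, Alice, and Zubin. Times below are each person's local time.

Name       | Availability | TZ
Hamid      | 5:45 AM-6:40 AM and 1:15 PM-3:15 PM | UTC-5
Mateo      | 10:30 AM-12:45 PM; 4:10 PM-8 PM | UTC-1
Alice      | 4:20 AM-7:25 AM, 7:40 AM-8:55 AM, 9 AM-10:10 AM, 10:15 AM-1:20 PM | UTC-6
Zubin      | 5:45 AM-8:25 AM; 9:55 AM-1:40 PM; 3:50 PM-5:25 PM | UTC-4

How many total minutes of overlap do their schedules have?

Hamid in UTC: 10:45-11:40, 18:15-20:15 (add 5h to convert from UTC-5).
Mateo in UTC: 11:30-13:45, 17:10-21:00 (add 1h to convert from UTC-1).
Alice in UTC: 10:20-13:25, 13:40-14:55, 15:00-16:10, 16:15-19:20 (add 6h to convert from UTC-6).
Zubin in UTC: 09:45-12:25, 13:55-17:40, 19:50-21:25 (add 4h to convert from UTC-4).
Hamid ∩ Mateo: 11:30-11:40, 18:15-20:15.
Hamid ∩ Mateo ∩ Alice: 11:30-11:40, 18:15-19:20.
Hamid ∩ Mateo ∩ Alice ∩ Zubin: 11:30-11:40.
Those are the intersection windows.
That's a single block of 10 minutes.

10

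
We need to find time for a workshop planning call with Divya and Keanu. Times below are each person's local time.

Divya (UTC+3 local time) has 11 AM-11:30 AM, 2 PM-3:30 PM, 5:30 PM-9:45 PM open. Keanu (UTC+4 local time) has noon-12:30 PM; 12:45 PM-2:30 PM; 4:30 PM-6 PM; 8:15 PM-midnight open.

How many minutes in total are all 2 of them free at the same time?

Divya in UTC: 08:00-08:30, 11:00-12:30, 14:30-18:45 (subtract 3h to convert from UTC+3).
Keanu in UTC: 08:00-08:30, 08:45-10:30, 12:30-14:00, 16:15-20:00 (subtract 4h to convert from UTC+4).
Divya ∩ Keanu: 08:00-08:30, 16:15-18:45.
Summing the common windows: 30 + 150 = 180 minutes.

180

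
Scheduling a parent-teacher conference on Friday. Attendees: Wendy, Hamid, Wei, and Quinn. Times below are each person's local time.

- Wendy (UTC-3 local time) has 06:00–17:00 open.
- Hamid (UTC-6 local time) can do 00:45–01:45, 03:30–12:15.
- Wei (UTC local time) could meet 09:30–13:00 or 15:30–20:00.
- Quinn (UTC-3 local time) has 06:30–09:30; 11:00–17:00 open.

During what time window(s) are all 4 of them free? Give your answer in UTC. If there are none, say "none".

09:30-12:30, 15:30-18:15

Wendy in UTC: 09:00-20:00 (add 3h to convert from UTC-3).
Hamid in UTC: 06:45-07:45, 09:30-18:15 (add 6h to convert from UTC-6).
Wei in UTC: 09:30-13:00, 15:30-20:00.
Quinn in UTC: 09:30-12:30, 14:00-20:00 (add 3h to convert from UTC-3).
Wendy ∩ Hamid: 09:30-18:15.
Wendy ∩ Hamid ∩ Wei: 09:30-13:00, 15:30-18:15.
Wendy ∩ Hamid ∩ Wei ∩ Quinn: 09:30-12:30, 15:30-18:15.
So the common availability across everyone is 09:30-12:30, 15:30-18:15.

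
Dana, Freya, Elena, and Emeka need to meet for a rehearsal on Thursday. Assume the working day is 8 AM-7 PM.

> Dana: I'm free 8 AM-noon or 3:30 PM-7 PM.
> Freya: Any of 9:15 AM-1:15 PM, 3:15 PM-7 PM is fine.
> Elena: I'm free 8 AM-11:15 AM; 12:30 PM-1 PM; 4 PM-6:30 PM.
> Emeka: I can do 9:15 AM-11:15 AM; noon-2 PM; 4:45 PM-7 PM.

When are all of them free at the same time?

Dana ∩ Freya: 09:15-12:00, 15:30-19:00.
Dana ∩ Freya ∩ Elena: 09:15-11:15, 16:00-18:30.
Dana ∩ Freya ∩ Elena ∩ Emeka: 09:15-11:15, 16:45-18:30.

09:15-11:15, 16:45-18:30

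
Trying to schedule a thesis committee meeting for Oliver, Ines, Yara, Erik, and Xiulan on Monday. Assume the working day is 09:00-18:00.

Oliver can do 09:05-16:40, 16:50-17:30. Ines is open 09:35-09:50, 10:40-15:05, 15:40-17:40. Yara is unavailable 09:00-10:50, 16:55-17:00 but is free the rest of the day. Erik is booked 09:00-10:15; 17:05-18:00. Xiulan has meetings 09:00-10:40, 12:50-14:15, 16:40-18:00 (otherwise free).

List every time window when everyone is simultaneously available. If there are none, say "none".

10:50-12:50, 14:15-15:05, 15:40-16:40

Oliver free: 09:05-16:40, 16:50-17:30.
Ines free: 09:35-09:50, 10:40-15:05, 15:40-17:40.
Yara free: 10:50-16:55, 17:00-18:00 (invert busy blocks within the working day).
Erik free: 10:15-17:05 (invert busy blocks within the working day).
Xiulan free: 10:40-12:50, 14:15-16:40 (invert busy blocks within the working day).
Oliver ∩ Ines: 09:35-09:50, 10:40-15:05, 15:40-16:40, 16:50-17:30.
Oliver ∩ Ines ∩ Yara: 10:50-15:05, 15:40-16:40, 16:50-16:55, 17:00-17:30.
Oliver ∩ Ines ∩ Yara ∩ Erik: 10:50-15:05, 15:40-16:40, 16:50-16:55, 17:00-17:05.
Oliver ∩ Ines ∩ Yara ∩ Erik ∩ Xiulan: 10:50-12:50, 14:15-15:05, 15:40-16:40.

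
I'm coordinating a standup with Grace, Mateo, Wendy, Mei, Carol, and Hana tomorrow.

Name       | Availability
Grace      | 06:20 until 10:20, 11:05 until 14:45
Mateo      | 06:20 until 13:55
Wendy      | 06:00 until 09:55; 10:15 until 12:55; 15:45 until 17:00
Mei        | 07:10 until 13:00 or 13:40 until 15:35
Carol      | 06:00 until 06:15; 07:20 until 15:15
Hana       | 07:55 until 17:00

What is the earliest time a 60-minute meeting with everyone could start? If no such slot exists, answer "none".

Grace ∩ Mateo: 06:20-10:20, 11:05-13:55.
Grace ∩ Mateo ∩ Wendy: 06:20-09:55, 10:15-10:20, 11:05-12:55.
Grace ∩ Mateo ∩ Wendy ∩ Mei: 07:10-09:55, 10:15-10:20, 11:05-12:55.
Grace ∩ Mateo ∩ Wendy ∩ Mei ∩ Carol: 07:20-09:55, 10:15-10:20, 11:05-12:55.
Grace ∩ Mateo ∩ Wendy ∩ Mei ∩ Carol ∩ Hana: 07:55-09:55, 10:15-10:20, 11:05-12:55.
The first common window of at least 60 minutes is 07:55-09:55, so the earliest start is 07:55.

07:55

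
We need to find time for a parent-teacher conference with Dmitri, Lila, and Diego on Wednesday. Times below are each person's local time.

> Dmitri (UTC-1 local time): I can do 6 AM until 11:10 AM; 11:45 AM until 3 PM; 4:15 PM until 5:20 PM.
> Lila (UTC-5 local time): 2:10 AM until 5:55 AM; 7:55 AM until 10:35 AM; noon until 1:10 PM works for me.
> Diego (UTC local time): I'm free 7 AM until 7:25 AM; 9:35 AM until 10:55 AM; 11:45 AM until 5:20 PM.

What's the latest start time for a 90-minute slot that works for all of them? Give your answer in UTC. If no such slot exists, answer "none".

Dmitri in UTC: 07:00-12:10, 12:45-16:00, 17:15-18:20 (add 1h to convert from UTC-1).
Lila in UTC: 07:10-10:55, 12:55-15:35, 17:00-18:10 (add 5h to convert from UTC-5).
Diego in UTC: 07:00-07:25, 09:35-10:55, 11:45-17:20.
Dmitri ∩ Lila: 07:10-10:55, 12:55-15:35, 17:15-18:10.
Dmitri ∩ Lila ∩ Diego: 07:10-07:25, 09:35-10:55, 12:55-15:35, 17:15-17:20.
The last common window of at least 90 minutes is 12:55-15:35; a 90-minute meeting can start as late as 14:05 and still end by 15:35.

14:05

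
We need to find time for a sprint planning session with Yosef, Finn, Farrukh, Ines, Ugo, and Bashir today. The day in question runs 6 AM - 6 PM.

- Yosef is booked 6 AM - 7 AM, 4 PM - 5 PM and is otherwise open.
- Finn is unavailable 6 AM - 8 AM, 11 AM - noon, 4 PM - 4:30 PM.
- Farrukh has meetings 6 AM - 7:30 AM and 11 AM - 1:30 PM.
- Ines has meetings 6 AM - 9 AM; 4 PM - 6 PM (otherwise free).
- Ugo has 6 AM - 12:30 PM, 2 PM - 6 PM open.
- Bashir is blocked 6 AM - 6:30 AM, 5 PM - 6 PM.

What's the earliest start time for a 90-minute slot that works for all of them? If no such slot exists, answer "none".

Yosef free: 07:00-16:00, 17:00-18:00 (invert busy blocks within the working day).
Finn free: 08:00-11:00, 12:00-16:00, 16:30-18:00 (invert busy blocks within the working day).
Farrukh free: 07:30-11:00, 13:30-18:00 (invert busy blocks within the working day).
Ines free: 09:00-16:00 (invert busy blocks within the working day).
Ugo free: 06:00-12:30, 14:00-18:00.
Bashir free: 06:30-17:00 (invert busy blocks within the working day).
Yosef ∩ Finn: 08:00-11:00, 12:00-16:00, 17:00-18:00.
Yosef ∩ Finn ∩ Farrukh: 08:00-11:00, 13:30-16:00, 17:00-18:00.
Yosef ∩ Finn ∩ Farrukh ∩ Ines: 09:00-11:00, 13:30-16:00.
Yosef ∩ Finn ∩ Farrukh ∩ Ines ∩ Ugo: 09:00-11:00, 14:00-16:00.
Yosef ∩ Finn ∩ Farrukh ∩ Ines ∩ Ugo ∩ Bashir: 09:00-11:00, 14:00-16:00.
The first common window of at least 90 minutes is 09:00-11:00, so the earliest start is 09:00.

09:00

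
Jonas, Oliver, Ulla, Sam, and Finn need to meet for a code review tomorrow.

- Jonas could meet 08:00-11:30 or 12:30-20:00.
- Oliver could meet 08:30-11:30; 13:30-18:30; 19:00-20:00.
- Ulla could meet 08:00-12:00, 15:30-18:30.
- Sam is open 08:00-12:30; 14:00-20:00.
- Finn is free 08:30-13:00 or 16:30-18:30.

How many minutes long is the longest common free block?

Jonas ∩ Oliver: 08:30-11:30, 13:30-18:30, 19:00-20:00.
Jonas ∩ Oliver ∩ Ulla: 08:30-11:30, 15:30-18:30.
Jonas ∩ Oliver ∩ Ulla ∩ Sam: 08:30-11:30, 15:30-18:30.
Jonas ∩ Oliver ∩ Ulla ∩ Sam ∩ Finn: 08:30-11:30, 16:30-18:30.
The longest is 08:30-11:30 at 180 minutes.

180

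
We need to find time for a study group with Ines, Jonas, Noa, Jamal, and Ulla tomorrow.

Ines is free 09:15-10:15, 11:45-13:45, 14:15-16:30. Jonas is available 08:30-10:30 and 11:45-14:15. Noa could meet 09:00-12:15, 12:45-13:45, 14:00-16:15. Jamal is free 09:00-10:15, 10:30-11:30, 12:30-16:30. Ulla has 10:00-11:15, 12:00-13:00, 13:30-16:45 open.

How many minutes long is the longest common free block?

15

Ines ∩ Jonas: 09:15-10:15, 11:45-13:45.
Ines ∩ Jonas ∩ Noa: 09:15-10:15, 11:45-12:15, 12:45-13:45.
Ines ∩ Jonas ∩ Noa ∩ Jamal: 09:15-10:15, 12:45-13:45.
Ines ∩ Jonas ∩ Noa ∩ Jamal ∩ Ulla: 10:00-10:15, 12:45-13:00, 13:30-13:45.
The longest is 10:00-10:15 at 15 minutes.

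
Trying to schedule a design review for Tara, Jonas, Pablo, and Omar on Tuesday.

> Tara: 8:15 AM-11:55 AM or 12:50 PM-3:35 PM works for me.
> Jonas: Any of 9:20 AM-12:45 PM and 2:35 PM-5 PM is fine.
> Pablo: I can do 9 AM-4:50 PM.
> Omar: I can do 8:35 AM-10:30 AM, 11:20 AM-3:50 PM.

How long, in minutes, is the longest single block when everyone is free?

Tara ∩ Jonas: 09:20-11:55, 14:35-15:35.
Tara ∩ Jonas ∩ Pablo: 09:20-11:55, 14:35-15:35.
Tara ∩ Jonas ∩ Pablo ∩ Omar: 09:20-10:30, 11:20-11:55, 14:35-15:35.
The longest is 09:20-10:30 at 70 minutes.

70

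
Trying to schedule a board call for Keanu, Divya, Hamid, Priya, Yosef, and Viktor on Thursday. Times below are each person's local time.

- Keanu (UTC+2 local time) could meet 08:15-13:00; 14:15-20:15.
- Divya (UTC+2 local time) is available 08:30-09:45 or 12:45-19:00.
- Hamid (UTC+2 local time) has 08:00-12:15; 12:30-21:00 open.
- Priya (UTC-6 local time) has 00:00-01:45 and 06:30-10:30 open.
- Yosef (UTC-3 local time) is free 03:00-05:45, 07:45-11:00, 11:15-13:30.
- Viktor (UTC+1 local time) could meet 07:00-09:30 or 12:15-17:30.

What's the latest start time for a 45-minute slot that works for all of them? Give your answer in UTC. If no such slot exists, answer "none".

Keanu in UTC: 06:15-11:00, 12:15-18:15 (subtract 2h to convert from UTC+2).
Divya in UTC: 06:30-07:45, 10:45-17:00 (subtract 2h to convert from UTC+2).
Hamid in UTC: 06:00-10:15, 10:30-19:00 (subtract 2h to convert from UTC+2).
Priya in UTC: 06:00-07:45, 12:30-16:30 (add 6h to convert from UTC-6).
Yosef in UTC: 06:00-08:45, 10:45-14:00, 14:15-16:30 (add 3h to convert from UTC-3).
Viktor in UTC: 06:00-08:30, 11:15-16:30 (subtract 1h to convert from UTC+1).
Keanu ∩ Divya: 06:30-07:45, 10:45-11:00, 12:15-17:00.
Keanu ∩ Divya ∩ Hamid: 06:30-07:45, 10:45-11:00, 12:15-17:00.
Keanu ∩ Divya ∩ Hamid ∩ Priya: 06:30-07:45, 12:30-16:30.
Keanu ∩ Divya ∩ Hamid ∩ Priya ∩ Yosef: 06:30-07:45, 12:30-14:00, 14:15-16:30.
Keanu ∩ Divya ∩ Hamid ∩ Priya ∩ Yosef ∩ Viktor: 06:30-07:45, 12:30-14:00, 14:15-16:30.
So the common availability across everyone is 06:30-07:45, 12:30-14:00, 14:15-16:30.
The last common window of at least 45 minutes is 14:15-16:30; a 45-minute meeting can start as late as 15:45 and still end by 16:30.

15:45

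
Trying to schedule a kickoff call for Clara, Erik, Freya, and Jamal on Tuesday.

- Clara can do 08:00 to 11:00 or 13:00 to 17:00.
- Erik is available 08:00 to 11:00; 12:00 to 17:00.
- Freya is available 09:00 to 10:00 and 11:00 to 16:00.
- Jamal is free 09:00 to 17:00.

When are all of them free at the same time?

Clara ∩ Erik: 08:00-11:00, 13:00-17:00.
Clara ∩ Erik ∩ Freya: 09:00-10:00, 13:00-16:00.
Clara ∩ Erik ∩ Freya ∩ Jamal: 09:00-10:00, 13:00-16:00.
So the common availability across everyone is 09:00-10:00, 13:00-16:00.

09:00-10:00, 13:00-16:00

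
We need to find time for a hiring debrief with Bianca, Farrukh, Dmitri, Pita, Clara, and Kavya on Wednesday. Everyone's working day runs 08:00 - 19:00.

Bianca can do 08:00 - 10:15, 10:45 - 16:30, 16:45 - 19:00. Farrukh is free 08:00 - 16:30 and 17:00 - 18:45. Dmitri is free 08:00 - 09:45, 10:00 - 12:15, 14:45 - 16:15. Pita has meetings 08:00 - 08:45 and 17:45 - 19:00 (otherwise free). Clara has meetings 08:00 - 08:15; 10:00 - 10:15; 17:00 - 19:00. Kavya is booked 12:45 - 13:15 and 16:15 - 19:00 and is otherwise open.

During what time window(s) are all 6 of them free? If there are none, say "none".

Bianca free: 08:00-10:15, 10:45-16:30, 16:45-19:00.
Farrukh free: 08:00-16:30, 17:00-18:45.
Dmitri free: 08:00-09:45, 10:00-12:15, 14:45-16:15.
Pita free: 08:45-17:45 (invert busy blocks within the working day).
Clara free: 08:15-10:00, 10:15-17:00 (invert busy blocks within the working day).
Kavya free: 08:00-12:45, 13:15-16:15 (invert busy blocks within the working day).
Bianca ∩ Farrukh: 08:00-10:15, 10:45-16:30, 17:00-18:45.
Bianca ∩ Farrukh ∩ Dmitri: 08:00-09:45, 10:00-10:15, 10:45-12:15, 14:45-16:15.
Bianca ∩ Farrukh ∩ Dmitri ∩ Pita: 08:45-09:45, 10:00-10:15, 10:45-12:15, 14:45-16:15.
Bianca ∩ Farrukh ∩ Dmitri ∩ Pita ∩ Clara: 08:45-09:45, 10:45-12:15, 14:45-16:15.
Bianca ∩ Farrukh ∩ Dmitri ∩ Pita ∩ Clara ∩ Kavya: 08:45-09:45, 10:45-12:15, 14:45-16:15.

08:45-09:45, 10:45-12:15, 14:45-16:15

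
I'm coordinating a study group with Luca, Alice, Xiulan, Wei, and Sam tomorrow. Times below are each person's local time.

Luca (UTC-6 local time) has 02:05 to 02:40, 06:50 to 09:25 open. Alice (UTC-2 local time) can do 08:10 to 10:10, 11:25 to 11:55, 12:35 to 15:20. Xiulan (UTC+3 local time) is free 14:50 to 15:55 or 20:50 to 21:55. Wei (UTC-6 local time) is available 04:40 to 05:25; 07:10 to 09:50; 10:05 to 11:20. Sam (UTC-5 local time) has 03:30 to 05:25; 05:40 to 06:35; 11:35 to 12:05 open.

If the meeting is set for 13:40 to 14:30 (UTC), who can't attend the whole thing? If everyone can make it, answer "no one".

Alice, Sam, Xiulan

Luca in UTC: 08:05-08:40, 12:50-15:25 (add 6h to convert from UTC-6).
Alice in UTC: 10:10-12:10, 13:25-13:55, 14:35-17:20 (add 2h to convert from UTC-2).
Xiulan in UTC: 11:50-12:55, 17:50-18:55 (subtract 3h to convert from UTC+3).
Wei in UTC: 10:40-11:25, 13:10-15:50, 16:05-17:20 (add 6h to convert from UTC-6).
Sam in UTC: 08:30-10:25, 10:40-11:35, 16:35-17:05 (add 5h to convert from UTC-5).
Luca: free for 13:40-14:30. Alice: not fully free for 13:40-14:30. Xiulan: not fully free for 13:40-14:30. Wei: free for 13:40-14:30. Sam: not fully free for 13:40-14:30.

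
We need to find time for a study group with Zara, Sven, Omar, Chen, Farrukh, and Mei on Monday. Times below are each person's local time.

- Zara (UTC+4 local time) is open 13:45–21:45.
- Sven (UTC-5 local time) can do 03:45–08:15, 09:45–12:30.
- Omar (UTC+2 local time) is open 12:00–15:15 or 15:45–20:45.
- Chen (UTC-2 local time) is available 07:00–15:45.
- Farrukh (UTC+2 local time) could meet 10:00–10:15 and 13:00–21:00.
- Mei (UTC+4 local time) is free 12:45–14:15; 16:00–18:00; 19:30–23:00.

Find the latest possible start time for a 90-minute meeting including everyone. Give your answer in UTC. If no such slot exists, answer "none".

Zara in UTC: 09:45-17:45 (subtract 4h to convert from UTC+4).
Sven in UTC: 08:45-13:15, 14:45-17:30 (add 5h to convert from UTC-5).
Omar in UTC: 10:00-13:15, 13:45-18:45 (subtract 2h to convert from UTC+2).
Chen in UTC: 09:00-17:45 (add 2h to convert from UTC-2).
Farrukh in UTC: 08:00-08:15, 11:00-19:00 (subtract 2h to convert from UTC+2).
Mei in UTC: 08:45-10:15, 12:00-14:00, 15:30-19:00 (subtract 4h to convert from UTC+4).
Zara ∩ Sven: 09:45-13:15, 14:45-17:30.
Zara ∩ Sven ∩ Omar: 10:00-13:15, 14:45-17:30.
Zara ∩ Sven ∩ Omar ∩ Chen: 10:00-13:15, 14:45-17:30.
Zara ∩ Sven ∩ Omar ∩ Chen ∩ Farrukh: 11:00-13:15, 14:45-17:30.
Zara ∩ Sven ∩ Omar ∩ Chen ∩ Farrukh ∩ Mei: 12:00-13:15, 15:30-17:30.
The last common window of at least 90 minutes is 15:30-17:30; a 90-minute meeting can start as late as 16:00 and still end by 17:30.

16:00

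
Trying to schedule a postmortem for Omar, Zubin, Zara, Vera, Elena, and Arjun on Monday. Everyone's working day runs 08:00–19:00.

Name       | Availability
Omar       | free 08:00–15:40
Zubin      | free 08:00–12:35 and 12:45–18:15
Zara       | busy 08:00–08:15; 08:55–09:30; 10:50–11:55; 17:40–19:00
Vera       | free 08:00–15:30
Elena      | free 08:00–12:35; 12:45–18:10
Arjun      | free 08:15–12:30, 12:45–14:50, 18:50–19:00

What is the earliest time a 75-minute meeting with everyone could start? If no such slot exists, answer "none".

Omar free: 08:00-15:40.
Zubin free: 08:00-12:35, 12:45-18:15.
Zara free: 08:15-08:55, 09:30-10:50, 11:55-17:40 (invert busy blocks within the working day).
Vera free: 08:00-15:30.
Elena free: 08:00-12:35, 12:45-18:10.
Arjun free: 08:15-12:30, 12:45-14:50, 18:50-19:00.
Omar ∩ Zubin: 08:00-12:35, 12:45-15:40.
Omar ∩ Zubin ∩ Zara: 08:15-08:55, 09:30-10:50, 11:55-12:35, 12:45-15:40.
Omar ∩ Zubin ∩ Zara ∩ Vera: 08:15-08:55, 09:30-10:50, 11:55-12:35, 12:45-15:30.
Omar ∩ Zubin ∩ Zara ∩ Vera ∩ Elena: 08:15-08:55, 09:30-10:50, 11:55-12:35, 12:45-15:30.
Omar ∩ Zubin ∩ Zara ∩ Vera ∩ Elena ∩ Arjun: 08:15-08:55, 09:30-10:50, 11:55-12:30, 12:45-14:50.
So the common availability across everyone is 08:15-08:55, 09:30-10:50, 11:55-12:30, 12:45-14:50.
The first common window of at least 75 minutes is 09:30-10:50, so the earliest start is 09:30.

09:30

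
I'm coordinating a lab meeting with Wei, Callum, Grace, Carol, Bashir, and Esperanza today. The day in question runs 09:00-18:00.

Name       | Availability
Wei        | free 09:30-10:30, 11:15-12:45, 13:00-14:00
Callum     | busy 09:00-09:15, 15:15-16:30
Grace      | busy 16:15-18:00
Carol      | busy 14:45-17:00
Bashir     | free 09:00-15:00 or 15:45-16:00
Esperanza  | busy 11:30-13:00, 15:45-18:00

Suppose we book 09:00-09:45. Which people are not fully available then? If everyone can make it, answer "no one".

Callum, Wei

Wei free: 09:30-10:30, 11:15-12:45, 13:00-14:00.
Callum free: 09:15-15:15, 16:30-18:00 (invert busy blocks within the working day).
Grace free: 09:00-16:15 (invert busy blocks within the working day).
Carol free: 09:00-14:45, 17:00-18:00 (invert busy blocks within the working day).
Bashir free: 09:00-15:00, 15:45-16:00.
Esperanza free: 09:00-11:30, 13:00-15:45 (invert busy blocks within the working day).
Wei: not fully free for 09:00-09:45. Callum: not fully free for 09:00-09:45. Grace: free for 09:00-09:45. Carol: free for 09:00-09:45. Bashir: free for 09:00-09:45. Esperanza: free for 09:00-09:45.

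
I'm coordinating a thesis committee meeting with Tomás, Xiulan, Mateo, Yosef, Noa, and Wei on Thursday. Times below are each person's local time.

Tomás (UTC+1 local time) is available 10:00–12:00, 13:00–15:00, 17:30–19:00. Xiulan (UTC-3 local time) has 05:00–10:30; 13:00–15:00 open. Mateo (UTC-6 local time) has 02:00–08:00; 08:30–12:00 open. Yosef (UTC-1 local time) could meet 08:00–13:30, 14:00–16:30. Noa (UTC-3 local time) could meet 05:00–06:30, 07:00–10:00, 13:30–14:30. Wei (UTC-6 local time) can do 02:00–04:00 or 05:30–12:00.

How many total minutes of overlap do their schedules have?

Tomás in UTC: 09:00-11:00, 12:00-14:00, 16:30-18:00 (subtract 1h to convert from UTC+1).
Xiulan in UTC: 08:00-13:30, 16:00-18:00 (add 3h to convert from UTC-3).
Mateo in UTC: 08:00-14:00, 14:30-18:00 (add 6h to convert from UTC-6).
Yosef in UTC: 09:00-14:30, 15:00-17:30 (add 1h to convert from UTC-1).
Noa in UTC: 08:00-09:30, 10:00-13:00, 16:30-17:30 (add 3h to convert from UTC-3).
Wei in UTC: 08:00-10:00, 11:30-18:00 (add 6h to convert from UTC-6).
Tomás ∩ Xiulan: 09:00-11:00, 12:00-13:30, 16:30-18:00.
Tomás ∩ Xiulan ∩ Mateo: 09:00-11:00, 12:00-13:30, 16:30-18:00.
Tomás ∩ Xiulan ∩ Mateo ∩ Yosef: 09:00-11:00, 12:00-13:30, 16:30-17:30.
Tomás ∩ Xiulan ∩ Mateo ∩ Yosef ∩ Noa: 09:00-09:30, 10:00-11:00, 12:00-13:00, 16:30-17:30.
Tomás ∩ Xiulan ∩ Mateo ∩ Yosef ∩ Noa ∩ Wei: 09:00-09:30, 12:00-13:00, 16:30-17:30.
Those are the intersection windows.
Summing the common windows: 30 + 60 + 60 = 150 minutes.

150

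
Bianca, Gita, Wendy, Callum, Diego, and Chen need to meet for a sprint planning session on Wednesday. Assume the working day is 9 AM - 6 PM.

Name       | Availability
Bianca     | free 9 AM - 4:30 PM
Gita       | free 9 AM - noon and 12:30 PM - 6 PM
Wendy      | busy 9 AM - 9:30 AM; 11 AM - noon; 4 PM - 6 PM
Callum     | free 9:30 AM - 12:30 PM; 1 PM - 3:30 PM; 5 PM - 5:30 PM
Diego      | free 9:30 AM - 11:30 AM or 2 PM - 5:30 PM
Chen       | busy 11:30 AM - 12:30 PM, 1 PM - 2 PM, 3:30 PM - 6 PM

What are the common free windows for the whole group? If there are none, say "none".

Bianca free: 09:00-16:30.
Gita free: 09:00-12:00, 12:30-18:00.
Wendy free: 09:30-11:00, 12:00-16:00 (invert busy blocks within the working day).
Callum free: 09:30-12:30, 13:00-15:30, 17:00-17:30.
Diego free: 09:30-11:30, 14:00-17:30.
Chen free: 09:00-11:30, 12:30-13:00, 14:00-15:30 (invert busy blocks within the working day).
Bianca ∩ Gita: 09:00-12:00, 12:30-16:30.
Bianca ∩ Gita ∩ Wendy: 09:30-11:00, 12:30-16:00.
Bianca ∩ Gita ∩ Wendy ∩ Callum: 09:30-11:00, 13:00-15:30.
Bianca ∩ Gita ∩ Wendy ∩ Callum ∩ Diego: 09:30-11:00, 14:00-15:30.
Bianca ∩ Gita ∩ Wendy ∩ Callum ∩ Diego ∩ Chen: 09:30-11:00, 14:00-15:30.

09:30-11:00, 14:00-15:30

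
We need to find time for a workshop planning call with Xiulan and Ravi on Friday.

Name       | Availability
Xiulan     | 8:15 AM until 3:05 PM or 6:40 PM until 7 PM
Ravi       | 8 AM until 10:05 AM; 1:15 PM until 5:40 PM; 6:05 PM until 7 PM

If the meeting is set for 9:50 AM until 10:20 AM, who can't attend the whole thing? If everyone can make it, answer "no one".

Xiulan: free for 09:50-10:20. Ravi: not fully free for 09:50-10:20.

Ravi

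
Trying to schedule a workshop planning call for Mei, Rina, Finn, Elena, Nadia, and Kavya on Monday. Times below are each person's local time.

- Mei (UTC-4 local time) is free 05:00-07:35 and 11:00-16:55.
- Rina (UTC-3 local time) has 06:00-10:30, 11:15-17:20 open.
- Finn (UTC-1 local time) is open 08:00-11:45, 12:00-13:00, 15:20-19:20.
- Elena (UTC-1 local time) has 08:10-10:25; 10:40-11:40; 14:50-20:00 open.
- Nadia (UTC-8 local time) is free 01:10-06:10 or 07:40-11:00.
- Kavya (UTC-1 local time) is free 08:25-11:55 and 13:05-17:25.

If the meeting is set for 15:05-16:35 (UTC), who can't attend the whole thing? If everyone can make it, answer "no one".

Mei in UTC: 09:00-11:35, 15:00-20:55 (add 4h to convert from UTC-4).
Rina in UTC: 09:00-13:30, 14:15-20:20 (add 3h to convert from UTC-3).
Finn in UTC: 09:00-12:45, 13:00-14:00, 16:20-20:20 (add 1h to convert from UTC-1).
Elena in UTC: 09:10-11:25, 11:40-12:40, 15:50-21:00 (add 1h to convert from UTC-1).
Nadia in UTC: 09:10-14:10, 15:40-19:00 (add 8h to convert from UTC-8).
Kavya in UTC: 09:25-12:55, 14:05-18:25 (add 1h to convert from UTC-1).
Mei: free for 15:05-16:35. Rina: free for 15:05-16:35. Finn: not fully free for 15:05-16:35. Elena: not fully free for 15:05-16:35. Nadia: not fully free for 15:05-16:35. Kavya: free for 15:05-16:35.

Elena, Finn, Nadia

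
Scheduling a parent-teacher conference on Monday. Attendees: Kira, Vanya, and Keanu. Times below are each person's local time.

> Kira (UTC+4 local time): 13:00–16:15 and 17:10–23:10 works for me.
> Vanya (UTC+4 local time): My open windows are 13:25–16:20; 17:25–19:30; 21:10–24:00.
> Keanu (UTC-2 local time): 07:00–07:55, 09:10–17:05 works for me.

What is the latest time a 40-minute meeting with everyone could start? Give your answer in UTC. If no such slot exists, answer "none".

18:25

Kira in UTC: 09:00-12:15, 13:10-19:10 (subtract 4h to convert from UTC+4).
Vanya in UTC: 09:25-12:20, 13:25-15:30, 17:10-20:00 (subtract 4h to convert from UTC+4).
Keanu in UTC: 09:00-09:55, 11:10-19:05 (add 2h to convert from UTC-2).
Kira ∩ Vanya: 09:25-12:15, 13:25-15:30, 17:10-19:10.
Kira ∩ Vanya ∩ Keanu: 09:25-09:55, 11:10-12:15, 13:25-15:30, 17:10-19:05.
Those are the intersection windows.
The last common window of at least 40 minutes is 17:10-19:05; a 40-minute meeting can start as late as 18:25 and still end by 19:05.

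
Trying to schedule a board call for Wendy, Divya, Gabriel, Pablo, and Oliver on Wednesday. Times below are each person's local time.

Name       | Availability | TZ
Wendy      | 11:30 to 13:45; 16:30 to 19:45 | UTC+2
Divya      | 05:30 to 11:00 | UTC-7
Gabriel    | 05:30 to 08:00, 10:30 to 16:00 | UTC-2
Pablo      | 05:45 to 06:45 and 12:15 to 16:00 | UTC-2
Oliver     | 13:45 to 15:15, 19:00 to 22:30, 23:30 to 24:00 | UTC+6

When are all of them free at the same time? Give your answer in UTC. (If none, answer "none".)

14:30-16:30, 17:30-17:45

Wendy in UTC: 09:30-11:45, 14:30-17:45 (subtract 2h to convert from UTC+2).
Divya in UTC: 12:30-18:00 (add 7h to convert from UTC-7).
Gabriel in UTC: 07:30-10:00, 12:30-18:00 (add 2h to convert from UTC-2).
Pablo in UTC: 07:45-08:45, 14:15-18:00 (add 2h to convert from UTC-2).
Oliver in UTC: 07:45-09:15, 13:00-16:30, 17:30-18:00 (subtract 6h to convert from UTC+6).
Wendy ∩ Divya: 14:30-17:45.
Wendy ∩ Divya ∩ Gabriel: 14:30-17:45.
Wendy ∩ Divya ∩ Gabriel ∩ Pablo: 14:30-17:45.
Wendy ∩ Divya ∩ Gabriel ∩ Pablo ∩ Oliver: 14:30-16:30, 17:30-17:45.
Those are the intersection windows.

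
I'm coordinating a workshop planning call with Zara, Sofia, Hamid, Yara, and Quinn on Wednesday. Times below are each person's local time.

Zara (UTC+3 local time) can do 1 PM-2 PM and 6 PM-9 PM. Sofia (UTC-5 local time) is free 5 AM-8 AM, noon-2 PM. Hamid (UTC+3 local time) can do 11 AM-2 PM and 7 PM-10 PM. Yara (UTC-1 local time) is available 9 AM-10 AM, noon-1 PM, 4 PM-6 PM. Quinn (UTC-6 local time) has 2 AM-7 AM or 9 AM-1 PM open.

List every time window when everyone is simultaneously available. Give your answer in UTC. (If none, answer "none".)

10:00-11:00, 17:00-18:00

Zara in UTC: 10:00-11:00, 15:00-18:00 (subtract 3h to convert from UTC+3).
Sofia in UTC: 10:00-13:00, 17:00-19:00 (add 5h to convert from UTC-5).
Hamid in UTC: 08:00-11:00, 16:00-19:00 (subtract 3h to convert from UTC+3).
Yara in UTC: 10:00-11:00, 13:00-14:00, 17:00-19:00 (add 1h to convert from UTC-1).
Quinn in UTC: 08:00-13:00, 15:00-19:00 (add 6h to convert from UTC-6).
Zara ∩ Sofia: 10:00-11:00, 17:00-18:00.
Zara ∩ Sofia ∩ Hamid: 10:00-11:00, 17:00-18:00.
Zara ∩ Sofia ∩ Hamid ∩ Yara: 10:00-11:00, 17:00-18:00.
Zara ∩ Sofia ∩ Hamid ∩ Yara ∩ Quinn: 10:00-11:00, 17:00-18:00.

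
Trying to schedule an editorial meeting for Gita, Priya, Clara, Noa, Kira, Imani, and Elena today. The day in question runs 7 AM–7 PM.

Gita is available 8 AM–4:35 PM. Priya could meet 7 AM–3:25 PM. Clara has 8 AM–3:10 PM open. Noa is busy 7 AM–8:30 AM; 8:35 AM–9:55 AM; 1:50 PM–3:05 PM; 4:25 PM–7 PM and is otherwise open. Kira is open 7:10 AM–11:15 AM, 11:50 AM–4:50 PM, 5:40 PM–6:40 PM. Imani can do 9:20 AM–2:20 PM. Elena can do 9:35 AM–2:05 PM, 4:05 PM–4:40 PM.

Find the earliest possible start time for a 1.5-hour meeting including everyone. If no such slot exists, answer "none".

11:50

Gita free: 08:00-16:35.
Priya free: 07:00-15:25.
Clara free: 08:00-15:10.
Noa free: 08:30-08:35, 09:55-13:50, 15:05-16:25 (invert busy blocks within the working day).
Kira free: 07:10-11:15, 11:50-16:50, 17:40-18:40.
Imani free: 09:20-14:20.
Elena free: 09:35-14:05, 16:05-16:40.
Gita ∩ Priya: 08:00-15:25.
Gita ∩ Priya ∩ Clara: 08:00-15:10.
Gita ∩ Priya ∩ Clara ∩ Noa: 08:30-08:35, 09:55-13:50, 15:05-15:10.
Gita ∩ Priya ∩ Clara ∩ Noa ∩ Kira: 08:30-08:35, 09:55-11:15, 11:50-13:50, 15:05-15:10.
Gita ∩ Priya ∩ Clara ∩ Noa ∩ Kira ∩ Imani: 09:55-11:15, 11:50-13:50.
Gita ∩ Priya ∩ Clara ∩ Noa ∩ Kira ∩ Imani ∩ Elena: 09:55-11:15, 11:50-13:50.
The first common window of at least 90 minutes is 11:50-13:50, so the earliest start is 11:50.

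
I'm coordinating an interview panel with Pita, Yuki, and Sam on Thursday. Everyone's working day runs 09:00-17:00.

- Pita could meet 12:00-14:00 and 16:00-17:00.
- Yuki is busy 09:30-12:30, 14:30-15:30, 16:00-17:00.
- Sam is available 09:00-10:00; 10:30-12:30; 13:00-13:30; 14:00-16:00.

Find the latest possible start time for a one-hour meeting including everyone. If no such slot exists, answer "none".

Pita free: 12:00-14:00, 16:00-17:00.
Yuki free: 09:00-09:30, 12:30-14:30, 15:30-16:00 (invert busy blocks within the working day).
Sam free: 09:00-10:00, 10:30-12:30, 13:00-13:30, 14:00-16:00.
Pita ∩ Yuki: 12:30-14:00.
Pita ∩ Yuki ∩ Sam: 13:00-13:30.
Those are the intersection windows.
No common window is at least 60 minutes long.

none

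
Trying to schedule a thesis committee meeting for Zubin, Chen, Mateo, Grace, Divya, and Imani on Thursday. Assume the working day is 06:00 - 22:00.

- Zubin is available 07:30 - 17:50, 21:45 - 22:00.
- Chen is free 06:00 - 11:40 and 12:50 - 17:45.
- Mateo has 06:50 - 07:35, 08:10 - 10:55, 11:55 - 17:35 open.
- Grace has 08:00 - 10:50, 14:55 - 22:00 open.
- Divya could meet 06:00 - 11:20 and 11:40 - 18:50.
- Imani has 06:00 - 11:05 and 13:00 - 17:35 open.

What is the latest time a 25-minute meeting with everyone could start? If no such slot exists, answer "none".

17:10

Zubin ∩ Chen: 07:30-11:40, 12:50-17:45.
Zubin ∩ Chen ∩ Mateo: 07:30-07:35, 08:10-10:55, 12:50-17:35.
Zubin ∩ Chen ∩ Mateo ∩ Grace: 08:10-10:50, 14:55-17:35.
Zubin ∩ Chen ∩ Mateo ∩ Grace ∩ Divya: 08:10-10:50, 14:55-17:35.
Zubin ∩ Chen ∩ Mateo ∩ Grace ∩ Divya ∩ Imani: 08:10-10:50, 14:55-17:35.
Those are the intersection windows.
The last common window of at least 25 minutes is 14:55-17:35; a 25-minute meeting can start as late as 17:10 and still end by 17:35.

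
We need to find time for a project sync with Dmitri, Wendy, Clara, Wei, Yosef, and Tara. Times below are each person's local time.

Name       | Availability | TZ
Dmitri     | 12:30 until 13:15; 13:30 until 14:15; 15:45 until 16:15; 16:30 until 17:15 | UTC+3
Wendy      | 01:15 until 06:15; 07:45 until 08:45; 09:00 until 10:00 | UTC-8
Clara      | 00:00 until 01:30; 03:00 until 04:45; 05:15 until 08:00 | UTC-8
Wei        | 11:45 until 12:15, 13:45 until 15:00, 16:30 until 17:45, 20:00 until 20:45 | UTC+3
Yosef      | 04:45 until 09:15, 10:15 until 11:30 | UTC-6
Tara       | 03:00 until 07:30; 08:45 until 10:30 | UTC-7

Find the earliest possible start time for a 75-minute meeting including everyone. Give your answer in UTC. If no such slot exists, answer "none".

none

Dmitri in UTC: 09:30-10:15, 10:30-11:15, 12:45-13:15, 13:30-14:15 (subtract 3h to convert from UTC+3).
Wendy in UTC: 09:15-14:15, 15:45-16:45, 17:00-18:00 (add 8h to convert from UTC-8).
Clara in UTC: 08:00-09:30, 11:00-12:45, 13:15-16:00 (add 8h to convert from UTC-8).
Wei in UTC: 08:45-09:15, 10:45-12:00, 13:30-14:45, 17:00-17:45 (subtract 3h to convert from UTC+3).
Yosef in UTC: 10:45-15:15, 16:15-17:30 (add 6h to convert from UTC-6).
Tara in UTC: 10:00-14:30, 15:45-17:30 (add 7h to convert from UTC-7).
Dmitri ∩ Wendy: 09:30-10:15, 10:30-11:15, 12:45-13:15, 13:30-14:15.
Dmitri ∩ Wendy ∩ Clara: 11:00-11:15, 13:30-14:15.
Dmitri ∩ Wendy ∩ Clara ∩ Wei: 11:00-11:15, 13:30-14:15.
Dmitri ∩ Wendy ∩ Clara ∩ Wei ∩ Yosef: 11:00-11:15, 13:30-14:15.
Dmitri ∩ Wendy ∩ Clara ∩ Wei ∩ Yosef ∩ Tara: 11:00-11:15, 13:30-14:15.
No common window is at least 75 minutes long.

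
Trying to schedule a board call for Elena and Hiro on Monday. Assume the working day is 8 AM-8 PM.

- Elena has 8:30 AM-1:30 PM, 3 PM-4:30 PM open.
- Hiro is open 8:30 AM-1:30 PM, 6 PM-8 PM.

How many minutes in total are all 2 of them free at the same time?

Elena ∩ Hiro: 08:30-13:30.
That's a single block of 300 minutes.

300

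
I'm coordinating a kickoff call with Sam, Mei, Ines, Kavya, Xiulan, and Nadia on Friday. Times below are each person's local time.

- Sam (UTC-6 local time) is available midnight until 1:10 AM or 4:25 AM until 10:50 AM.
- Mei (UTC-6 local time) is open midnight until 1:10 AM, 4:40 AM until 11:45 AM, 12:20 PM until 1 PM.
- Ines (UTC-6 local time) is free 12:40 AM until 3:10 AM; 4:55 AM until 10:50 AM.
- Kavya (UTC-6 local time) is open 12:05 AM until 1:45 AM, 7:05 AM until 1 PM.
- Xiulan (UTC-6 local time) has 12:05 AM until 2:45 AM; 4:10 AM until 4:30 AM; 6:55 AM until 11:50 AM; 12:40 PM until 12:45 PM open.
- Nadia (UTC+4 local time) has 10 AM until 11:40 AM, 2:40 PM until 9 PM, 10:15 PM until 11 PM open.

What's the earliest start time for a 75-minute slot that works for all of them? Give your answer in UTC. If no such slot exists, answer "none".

13:05

Sam in UTC: 06:00-07:10, 10:25-16:50 (add 6h to convert from UTC-6).
Mei in UTC: 06:00-07:10, 10:40-17:45, 18:20-19:00 (add 6h to convert from UTC-6).
Ines in UTC: 06:40-09:10, 10:55-16:50 (add 6h to convert from UTC-6).
Kavya in UTC: 06:05-07:45, 13:05-19:00 (add 6h to convert from UTC-6).
Xiulan in UTC: 06:05-08:45, 10:10-10:30, 12:55-17:50, 18:40-18:45 (add 6h to convert from UTC-6).
Nadia in UTC: 06:00-07:40, 10:40-17:00, 18:15-19:00 (subtract 4h to convert from UTC+4).
Sam ∩ Mei: 06:00-07:10, 10:40-16:50.
Sam ∩ Mei ∩ Ines: 06:40-07:10, 10:55-16:50.
Sam ∩ Mei ∩ Ines ∩ Kavya: 06:40-07:10, 13:05-16:50.
Sam ∩ Mei ∩ Ines ∩ Kavya ∩ Xiulan: 06:40-07:10, 13:05-16:50.
Sam ∩ Mei ∩ Ines ∩ Kavya ∩ Xiulan ∩ Nadia: 06:40-07:10, 13:05-16:50.
The first common window of at least 75 minutes is 13:05-16:50, so the earliest start is 13:05.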